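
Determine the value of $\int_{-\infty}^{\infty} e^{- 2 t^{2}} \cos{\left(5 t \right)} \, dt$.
$\frac{\sqrt{2} \sqrt{\pi}}{2 e^{\frac{25}{8}}}$

Treat the cosine frequency as a parameter and define $I(b) = \int_{-\infty}^{\infty} e^{- 2 t^{2}} \cos{\left(b t \right)} \, dt$.

Differentiating under the integral sign,
$$I'(b) = \int_{-\infty}^{\infty} - t e^{- 2 t^{2}} \sin{\left(b t \right)} \, dt.$$

Integrate $\int_{-\infty}^{\infty} t \sin(b t)\, e^{- 2 t^{2}}\, dt$ by parts with $u = \sin(b t)$ and $dv = t\, e^{- 2 t^{2}}\, dt$, giving $v = - \frac{e^{- 2 t^{2}}}{4}$. The boundary term vanishes and
$$\int_{-\infty}^{\infty} t \sin(b t)\, e^{- 2 t^{2}}\, dt = \frac{b}{4} \int_{-\infty}^{\infty} \cos(b t)\, e^{- 2 t^{2}}\, dt,$$
so $I'(b) = - \frac{b}{4}\, I(b)$.

This is a separable first-order ODE; solving with the initial condition $I(0) = \int_{-\infty}^{\infty} e^{- 2 t^{2}}\,dt = \frac{\sqrt{2} \sqrt{\pi}}{2}$ gives
$$I(b) = \frac{\sqrt{2} \sqrt{\pi} e^{- \frac{b^{2}}{8}}}{2}.$$

Setting $b = 5$:
$$I = \frac{\sqrt{2} \sqrt{\pi}}{2 e^{\frac{25}{8}}}.$$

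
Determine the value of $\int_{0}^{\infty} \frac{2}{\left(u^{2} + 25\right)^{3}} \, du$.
$\frac{3 \pi}{25000}$

Begin with the known result
$$J(a) = \int_{0}^{\infty} \frac{2}{a^{2} + u^{2}} \, du = \frac{\pi}{a}.$$

Differentiating under the integral sign with respect to $a$,
$$\frac{dJ}{da} = \int_{0}^{\infty} - \frac{4 a}{\left(a^{2} + u^{2}\right)^{2}} \, du = - \frac{\pi}{a^{2}},$$
so $\int_{0}^{\infty} \frac{2}{\left(a^{2} + u^{2}\right)^{2}} \, du = \frac{\pi}{2 a^{3}}$.

Repeating — each differentiation of $1/(u^2+a^2)^j$ produces $-2ja/(u^2+a^2)^{j+1}$ — and dividing through by $-2ja$ at each step yields, after $2$ differentiations in total,
$$\int_{0}^{\infty} \frac{2}{\left(a^{2} + u^{2}\right)^{3}} \, du = \frac{3 \pi}{8 a^{5}}.$$

Setting $a = 5$:
$$I = \frac{3 \pi}{25000}.$$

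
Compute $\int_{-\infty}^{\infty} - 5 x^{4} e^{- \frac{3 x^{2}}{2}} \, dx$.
$- \frac{5 \sqrt{6} \sqrt{\pi}}{9}$

Consider the simpler parametrised integral
$$J(a) = \int_{-\infty}^{\infty} - 5 e^{- a x^{2}} \, dx = - \frac{5 \sqrt{\pi}}{\sqrt{a}}.$$

Differentiating under the integral sign brings down a factor of $(-x^2)$:
$$\frac{dJ}{da} = \int_{-\infty}^{\infty} 5 x^{2} e^{- a x^{2}} \, dx = \frac{5 \sqrt{\pi}}{2 a^{\frac{3}{2}}}.$$

Repeating twice in total — each differentiation brings down another $(-x^2)$ — gives
$$\frac{d^{2}J}{da^{2}} = \int_{-\infty}^{\infty} - 5 x^{4} e^{- a x^{2}} \, dx = - \frac{15 \sqrt{\pi}}{4 a^{\frac{5}{2}}},$$
and the integrand here is exactly the target integrand, so $I = - \frac{15 \sqrt{\pi}}{4 a^{\frac{5}{2}}}$.

Setting $a = \frac{3}{2}$:
$$I = - \frac{5 \sqrt{6} \sqrt{\pi}}{9}.$$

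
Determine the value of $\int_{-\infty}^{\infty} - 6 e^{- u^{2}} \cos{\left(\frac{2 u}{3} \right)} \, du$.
$- \frac{6 \sqrt{\pi}}{e^{\frac{1}{9}}}$

Define $I(b) = \int_{-\infty}^{\infty} - 6 e^{- u^{2}} \cos{\left(b u \right)} \, du$.

Differentiating under the integral sign,
$$I'(b) = \int_{-\infty}^{\infty} 6 u e^{- u^{2}} \sin{\left(b u \right)} \, du.$$

Integrate $\int_{-\infty}^{\infty} u \sin(b u)\, e^{- u^{2}}\, du$ by parts with $w = \sin(b u)$ and $dv = u\, e^{- u^{2}}\, du$, giving $v = - \frac{e^{- u^{2}}}{2}$. The boundary term vanishes and
$$\int_{-\infty}^{\infty} u \sin(b u)\, e^{- u^{2}}\, du = \frac{b}{2} \int_{-\infty}^{\infty} \cos(b u)\, e^{- u^{2}}\, du,$$
so $I'(b) = - \frac{b}{2}\, I(b)$.

This is a separable first-order ODE; solving with the initial condition $I(0) = \int_{-\infty}^{\infty} - 6 e^{- u^{2}}\,du = - 6 \sqrt{\pi}$ gives
$$I(b) = - 6 \sqrt{\pi} e^{- \frac{b^{2}}{4}}.$$

Setting $b = \frac{2}{3}$:
$$I = - \frac{6 \sqrt{\pi}}{e^{\frac{1}{9}}}.$$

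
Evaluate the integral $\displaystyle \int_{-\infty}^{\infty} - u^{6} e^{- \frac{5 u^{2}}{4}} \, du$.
$- \frac{48 \sqrt{5} \sqrt{\pi}}{125}$

Start from the elementary integral
$$J(a) = \int_{-\infty}^{\infty} - e^{- a u^{2}} \, du = - \frac{\sqrt{\pi}}{\sqrt{a}}.$$

Differentiating under the integral sign brings down a factor of $(-u^2)$:
$$\frac{dJ}{da} = \int_{-\infty}^{\infty} u^{2} e^{- a u^{2}} \, du = \frac{\sqrt{\pi}}{2 a^{\frac{3}{2}}}.$$

Repeating $3$ times in total — each differentiation brings down another $(-u^2)$ — gives
$$\frac{d^{3}J}{da^{3}} = \int_{-\infty}^{\infty} u^{6} e^{- a u^{2}} \, du = \frac{15 \sqrt{\pi}}{8 a^{\frac{7}{2}}},$$
and the integrand here is $(-1)^{3}$ times the target integrand, so $I = (-1)^{3}\,\frac{d^{3}J}{da^{3}} = - \frac{15 \sqrt{\pi}}{8 a^{\frac{7}{2}}}$.

Setting $a = \frac{5}{4}$:
$$I = - \frac{48 \sqrt{5} \sqrt{\pi}}{125}.$$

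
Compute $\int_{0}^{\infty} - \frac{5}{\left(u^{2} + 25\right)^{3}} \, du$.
$- \frac{3 \pi}{10000}$

Start from the standard arctangent integral
$$J(a) = \int_{0}^{\infty} - \frac{5}{a^{2} + u^{2}} \, du = - \frac{5 \pi}{2 a}.$$

Differentiating under the integral sign with respect to $a$,
$$\frac{dJ}{da} = \int_{0}^{\infty} \frac{10 a}{\left(a^{2} + u^{2}\right)^{2}} \, du = \frac{5 \pi}{2 a^{2}},$$
so $\int_{0}^{\infty} - \frac{5}{\left(a^{2} + u^{2}\right)^{2}} \, du = - \frac{5 \pi}{4 a^{3}}$.

Repeating — each differentiation of $1/(u^2+a^2)^j$ produces $-2ja/(u^2+a^2)^{j+1}$ — and dividing through by $-2ja$ at each step yields, after $2$ differentiations in total,
$$\int_{0}^{\infty} - \frac{5}{\left(a^{2} + u^{2}\right)^{3}} \, du = - \frac{15 \pi}{16 a^{5}}.$$

Setting $a = 5$:
$$I = - \frac{3 \pi}{10000}.$$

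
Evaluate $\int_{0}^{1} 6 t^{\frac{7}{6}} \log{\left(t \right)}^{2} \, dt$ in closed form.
$\frac{2592}{2197}$

Start from the elementary integral
$$J(a) = \int_{0}^{1} 6 t^{a} \, dt = \frac{6}{a + 1}.$$

Differentiating under the integral sign brings down a factor of $\ln t$:
$$\frac{dJ}{da} = \int_{0}^{1} 6 t^{a} \log{\left(t \right)} \, dt = - \frac{6}{\left(a + 1\right)^{2}}.$$

Repeating twice in total — each differentiation brings down another $\ln t$ — gives
$$\frac{d^{2}J}{da^{2}} = \int_{0}^{1} 6 t^{a} \log{\left(t \right)}^{2} \, dt = \frac{12}{\left(a + 1\right)^{3}},$$
and the integrand here is exactly the target integrand, so $I = \frac{12}{\left(a + 1\right)^{3}}$.

Setting $a = \frac{7}{6}$:
$$I = \frac{2592}{2197}.$$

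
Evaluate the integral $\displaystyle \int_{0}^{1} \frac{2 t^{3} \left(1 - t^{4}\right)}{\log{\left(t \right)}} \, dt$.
$- \log{\left(4 \right)}$

Introduce a parameter $a$ in the exponent: let $I(a) = \int_{0}^{1} \frac{2 \left(- t^{7} + t^{a}\right)}{\log{\left(t \right)}} \, dt$.

Since $\dfrac{\partial}{\partial a}\,t^{a} = t^{a} \ln t$, the $\ln t$ in the denominator cancels and
$$\frac{dI}{da} = \int_{0}^{1} 2 t^{a} \, dt = 2 \left[\frac{t^{a+1}}{a+1}\right]_0^1 = \frac{2}{a + 1}.$$

Integrating with respect to $a$ gives $I(a) = \log{\left(\frac{\left(a + 1\right)^{2}}{64} \right)} + C$.

At $a = 7$ the integrand is identically $0$, so $I(7) = 0$. The closed form gives $0$, hence $C = 0$.

Setting $a = 3$:
$$I = - \log{\left(4 \right)}.$$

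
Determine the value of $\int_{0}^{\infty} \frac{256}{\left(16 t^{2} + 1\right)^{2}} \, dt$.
$16 \pi$

Begin with the known result
$$J(a) = \int_{0}^{\infty} \frac{1}{a^{2} + t^{2}} \, dt = \frac{\pi}{2 a}.$$

Differentiating under the integral sign with respect to $a$,
$$\frac{dJ}{da} = \int_{0}^{\infty} - \frac{2 a}{\left(a^{2} + t^{2}\right)^{2}} \, dt = - \frac{\pi}{2 a^{2}},$$
so $\int_{0}^{\infty} \frac{1}{\left(a^{2} + t^{2}\right)^{2}} \, dt = \frac{\pi}{4 a^{3}}$.

Setting $a = \frac{1}{4}$:
$$I = 16 \pi.$$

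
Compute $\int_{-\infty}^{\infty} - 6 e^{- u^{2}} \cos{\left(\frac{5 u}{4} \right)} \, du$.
$- \frac{6 \sqrt{\pi}}{e^{\frac{25}{64}}}$

Define $I(b) = \int_{-\infty}^{\infty} - 6 e^{- u^{2}} \cos{\left(b u \right)} \, du$.

Differentiating under the integral sign,
$$I'(b) = \int_{-\infty}^{\infty} 6 u e^{- u^{2}} \sin{\left(b u \right)} \, du.$$

Integrate $\int_{-\infty}^{\infty} u \sin(b u)\, e^{- u^{2}}\, du$ by parts with $w = \sin(b u)$ and $dv = u\, e^{- u^{2}}\, du$, giving $v = - \frac{e^{- u^{2}}}{2}$. The boundary term vanishes and
$$\int_{-\infty}^{\infty} u \sin(b u)\, e^{- u^{2}}\, du = \frac{b}{2} \int_{-\infty}^{\infty} \cos(b u)\, e^{- u^{2}}\, du,$$
so $I'(b) = - \frac{b}{2}\, I(b)$.

This is a separable first-order ODE; solving with the initial condition $I(0) = \int_{-\infty}^{\infty} - 6 e^{- u^{2}}\,du = - 6 \sqrt{\pi}$ gives
$$I(b) = - 6 \sqrt{\pi} e^{- \frac{b^{2}}{4}}.$$

Setting $b = \frac{5}{4}$:
$$I = - \frac{6 \sqrt{\pi}}{e^{\frac{25}{64}}}.$$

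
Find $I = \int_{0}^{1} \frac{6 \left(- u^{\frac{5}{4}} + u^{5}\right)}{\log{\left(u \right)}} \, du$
$\log{\left(\frac{262144}{729} \right)}$

Consider the one-parameter family: let $I(a) = \int_{0}^{1} \frac{6 \left(u^{5} - u^{a}\right)}{\log{\left(u \right)}} \, du$.

Since $\dfrac{\partial}{\partial a}\,u^{a} = u^{a} \ln u$, the $\ln u$ in the denominator cancels and
$$\frac{dI}{da} = \int_{0}^{1} -6 u^{a} \, du = -6 \left[\frac{u^{a+1}}{a+1}\right]_0^1 = - \frac{6}{a + 1}.$$

Integrating with respect to $a$ gives $I(a) = \log{\left(\frac{46656}{\left(a + 1\right)^{6}} \right)} + C$.

At $a = 5$ the integrand is identically $0$, so $I(5) = 0$. The closed form gives $0$, hence $C = 0$.

Setting $a = \frac{5}{4}$:
$$I = \log{\left(\frac{262144}{729} \right)}.$$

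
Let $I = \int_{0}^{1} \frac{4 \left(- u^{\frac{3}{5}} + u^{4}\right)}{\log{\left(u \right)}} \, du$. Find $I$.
$\log{\left(\frac{390625}{4096} \right)}$

Introduce a parameter $a$ in the exponent: let $I(a) = \int_{0}^{1} \frac{4 \left(u^{4} - u^{a}\right)}{\log{\left(u \right)}} \, du$.

Since $\dfrac{\partial}{\partial a}\,u^{a} = u^{a} \ln u$, the $\ln u$ in the denominator cancels and
$$\frac{dI}{da} = \int_{0}^{1} -4 u^{a} \, du = -4 \left[\frac{u^{a+1}}{a+1}\right]_0^1 = - \frac{4}{a + 1}.$$

Integrating with respect to $a$ gives $I(a) = \log{\left(\frac{625}{\left(a + 1\right)^{4}} \right)} + C$.

At $a = 4$ the integrand is identically $0$, so $I(4) = 0$. The closed form gives $0$, hence $C = 0$.

Setting $a = \frac{3}{5}$:
$$I = \log{\left(\frac{390625}{4096} \right)}.$$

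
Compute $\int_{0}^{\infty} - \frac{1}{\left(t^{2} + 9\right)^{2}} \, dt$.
$- \frac{\pi}{108}$

Recall the elementary integral
$$J(a) = \int_{0}^{\infty} - \frac{1}{a^{2} + t^{2}} \, dt = - \frac{\pi}{2 a}.$$

Differentiating under the integral sign with respect to $a$,
$$\frac{dJ}{da} = \int_{0}^{\infty} \frac{2 a}{\left(a^{2} + t^{2}\right)^{2}} \, dt = \frac{\pi}{2 a^{2}},$$
so $\int_{0}^{\infty} - \frac{1}{\left(a^{2} + t^{2}\right)^{2}} \, dt = - \frac{\pi}{4 a^{3}}$.

Setting $a = 3$:
$$I = - \frac{\pi}{108}.$$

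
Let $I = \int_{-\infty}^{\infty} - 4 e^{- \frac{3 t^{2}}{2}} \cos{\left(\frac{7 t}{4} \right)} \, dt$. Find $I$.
$- \frac{4 \sqrt{6} \sqrt{\pi}}{3 e^{\frac{49}{96}}}$

Treat the cosine frequency as a parameter and define $I(b) = \int_{-\infty}^{\infty} - 4 e^{- \frac{3 t^{2}}{2}} \cos{\left(b t \right)} \, dt$.

Differentiating under the integral sign,
$$I'(b) = \int_{-\infty}^{\infty} 4 t e^{- \frac{3 t^{2}}{2}} \sin{\left(b t \right)} \, dt.$$

Integrate $\int_{-\infty}^{\infty} t \sin(b t)\, e^{- \frac{3 t^{2}}{2}}\, dt$ by parts with $u = \sin(b t)$ and $dv = t\, e^{- \frac{3 t^{2}}{2}}\, dt$, giving $v = - \frac{e^{- \frac{3 t^{2}}{2}}}{3}$. The boundary term vanishes and
$$\int_{-\infty}^{\infty} t \sin(b t)\, e^{- \frac{3 t^{2}}{2}}\, dt = \frac{b}{3} \int_{-\infty}^{\infty} \cos(b t)\, e^{- \frac{3 t^{2}}{2}}\, dt,$$
so $I'(b) = - \frac{b}{3}\, I(b)$.

This is a separable first-order ODE; solving with the initial condition $I(0) = \int_{-\infty}^{\infty} - 4 e^{- \frac{3 t^{2}}{2}}\,dt = - \frac{4 \sqrt{6} \sqrt{\pi}}{3}$ gives
$$I(b) = - \frac{4 \sqrt{6} \sqrt{\pi} e^{- \frac{b^{2}}{6}}}{3}.$$

Setting $b = \frac{7}{4}$:
$$I = - \frac{4 \sqrt{6} \sqrt{\pi}}{3 e^{\frac{49}{96}}}.$$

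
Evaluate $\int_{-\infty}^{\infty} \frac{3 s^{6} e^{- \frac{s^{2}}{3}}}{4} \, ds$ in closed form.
$\frac{1215 \sqrt{3} \sqrt{\pi}}{32}$

Consider the simpler parametrised integral
$$J(a) = \int_{-\infty}^{\infty} \frac{3 e^{- a s^{2}}}{4} \, ds = \frac{3 \sqrt{\pi}}{4 \sqrt{a}}.$$

Differentiating under the integral sign brings down a factor of $(-s^2)$:
$$\frac{dJ}{da} = \int_{-\infty}^{\infty} - \frac{3 s^{2} e^{- a s^{2}}}{4} \, ds = - \frac{3 \sqrt{\pi}}{8 a^{\frac{3}{2}}}.$$

Repeating $3$ times in total — each differentiation brings down another $(-s^2)$ — gives
$$\frac{d^{3}J}{da^{3}} = \int_{-\infty}^{\infty} - \frac{3 s^{6} e^{- a s^{2}}}{4} \, ds = - \frac{45 \sqrt{\pi}}{32 a^{\frac{7}{2}}},$$
and the integrand here is $(-1)^{3}$ times the target integrand, so $I = (-1)^{3}\,\frac{d^{3}J}{da^{3}} = \frac{45 \sqrt{\pi}}{32 a^{\frac{7}{2}}}$.

Setting $a = \frac{1}{3}$:
$$I = \frac{1215 \sqrt{3} \sqrt{\pi}}{32}.$$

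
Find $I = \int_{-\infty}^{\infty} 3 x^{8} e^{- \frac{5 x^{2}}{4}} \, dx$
$\frac{2016 \sqrt{5} \sqrt{\pi}}{625}$

Start from the elementary integral
$$J(a) = \int_{-\infty}^{\infty} 3 e^{- a x^{2}} \, dx = \frac{3 \sqrt{\pi}}{\sqrt{a}}.$$

Differentiating under the integral sign brings down a factor of $(-x^2)$:
$$\frac{dJ}{da} = \int_{-\infty}^{\infty} - 3 x^{2} e^{- a x^{2}} \, dx = - \frac{3 \sqrt{\pi}}{2 a^{\frac{3}{2}}}.$$

Repeating $4$ times in total — each differentiation brings down another $(-x^2)$ — gives
$$\frac{d^{4}J}{da^{4}} = \int_{-\infty}^{\infty} 3 x^{8} e^{- a x^{2}} \, dx = \frac{315 \sqrt{\pi}}{16 a^{\frac{9}{2}}},$$
and the integrand here is exactly the target integrand, so $I = \frac{315 \sqrt{\pi}}{16 a^{\frac{9}{2}}}$.

Setting $a = \frac{5}{4}$:
$$I = \frac{2016 \sqrt{5} \sqrt{\pi}}{625}.$$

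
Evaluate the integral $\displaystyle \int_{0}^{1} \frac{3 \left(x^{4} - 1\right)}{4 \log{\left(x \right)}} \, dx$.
$\frac{3 \log{\left(5 \right)}}{4}$

Introduce a parameter $a$ in the exponent: let $I(a) = \int_{0}^{1} \frac{3 \left(x^{a} - 1\right)}{4 \log{\left(x \right)}} \, dx$.

Since $\dfrac{\partial}{\partial a}\,x^{a} = x^{a} \ln x$, the $\ln x$ in the denominator cancels and
$$\frac{dI}{da} = \int_{0}^{1} \frac{3}{4} x^{a} \, dx = \frac{3}{4} \left[\frac{x^{a+1}}{a+1}\right]_0^1 = \frac{3}{4 \left(a + 1\right)}.$$

Integrating with respect to $a$ gives $I(a) = \frac{3 \log{\left(a + 1 \right)}}{4} + C$.

At $a = 0$ the integrand is identically $0$, so $I(0) = 0$. The closed form gives $0$, hence $C = 0$.

Setting $a = 4$:
$$I = \frac{3 \log{\left(5 \right)}}{4}.$$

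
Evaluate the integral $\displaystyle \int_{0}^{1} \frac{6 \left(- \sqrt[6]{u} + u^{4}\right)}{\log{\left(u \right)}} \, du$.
$\log{\left(\frac{729000000}{117649} \right)}$

Introduce a parameter $a$ in the exponent: let $I(a) = \int_{0}^{1} \frac{6 \left(u^{4} - u^{a}\right)}{\log{\left(u \right)}} \, du$.

Since $\dfrac{\partial}{\partial a}\,u^{a} = u^{a} \ln u$, the $\ln u$ in the denominator cancels and
$$\frac{dI}{da} = \int_{0}^{1} -6 u^{a} \, du = -6 \left[\frac{u^{a+1}}{a+1}\right]_0^1 = - \frac{6}{a + 1}.$$

Integrating with respect to $a$ gives $I(a) = \log{\left(\frac{15625}{\left(a + 1\right)^{6}} \right)} + C$.

At $a = 4$ the integrand is identically $0$, so $I(4) = 0$. The closed form gives $0$, hence $C = 0$.

Setting $a = \frac{1}{6}$:
$$I = \log{\left(\frac{729000000}{117649} \right)}.$$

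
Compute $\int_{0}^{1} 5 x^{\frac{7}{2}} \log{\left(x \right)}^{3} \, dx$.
$- \frac{160}{2187}$

Consider the simpler parametrised integral
$$J(a) = \int_{0}^{1} 5 x^{a} \, dx = \frac{5}{a + 1}.$$

Differentiating under the integral sign brings down a factor of $\ln x$:
$$\frac{dJ}{da} = \int_{0}^{1} 5 x^{a} \log{\left(x \right)} \, dx = - \frac{5}{\left(a + 1\right)^{2}}.$$

Repeating $3$ times in total — each differentiation brings down another $\ln x$ — gives
$$\frac{d^{3}J}{da^{3}} = \int_{0}^{1} 5 x^{a} \log{\left(x \right)}^{3} \, dx = - \frac{30}{\left(a + 1\right)^{4}},$$
and the integrand here is exactly the target integrand, so $I = - \frac{30}{\left(a + 1\right)^{4}}$.

Setting $a = \frac{7}{2}$:
$$I = - \frac{160}{2187}.$$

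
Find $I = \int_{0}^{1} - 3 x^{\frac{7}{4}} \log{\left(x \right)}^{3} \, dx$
$\frac{4608}{14641}$

Start from the elementary integral
$$J(a) = \int_{0}^{1} - 3 x^{a} \, dx = - \frac{3}{a + 1}.$$

Differentiating under the integral sign brings down a factor of $\ln x$:
$$\frac{dJ}{da} = \int_{0}^{1} - 3 x^{a} \log{\left(x \right)} \, dx = \frac{3}{\left(a + 1\right)^{2}}.$$

Repeating $3$ times in total — each differentiation brings down another $\ln x$ — gives
$$\frac{d^{3}J}{da^{3}} = \int_{0}^{1} - 3 x^{a} \log{\left(x \right)}^{3} \, dx = \frac{18}{\left(a + 1\right)^{4}},$$
and the integrand here is exactly the target integrand, so $I = \frac{18}{\left(a + 1\right)^{4}}$.

Setting $a = \frac{7}{4}$:
$$I = \frac{4608}{14641}.$$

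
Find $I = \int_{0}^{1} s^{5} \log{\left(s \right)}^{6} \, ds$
$\frac{5}{1944}$

Start from the elementary integral
$$J(a) = \int_{0}^{1} s^{a} \, ds = \frac{1}{a + 1}.$$

Differentiating under the integral sign brings down a factor of $\ln s$:
$$\frac{dJ}{da} = \int_{0}^{1} s^{a} \log{\left(s \right)} \, ds = - \frac{1}{\left(a + 1\right)^{2}}.$$

Repeating $6$ times in total — each differentiation brings down another $\ln s$ — gives
$$\frac{d^{6}J}{da^{6}} = \int_{0}^{1} s^{a} \log{\left(s \right)}^{6} \, ds = \frac{720}{\left(a + 1\right)^{7}},$$
and the integrand here is exactly the target integrand, so $I = \frac{720}{\left(a + 1\right)^{7}}$.

Setting $a = 5$:
$$I = \frac{5}{1944}.$$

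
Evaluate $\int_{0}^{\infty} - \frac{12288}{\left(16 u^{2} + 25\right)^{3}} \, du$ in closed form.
$- \frac{576 \pi}{3125}$

Recall the elementary integral
$$J(a) = \int_{0}^{\infty} - \frac{3}{a^{2} + u^{2}} \, du = - \frac{3 \pi}{2 a}.$$

Differentiating under the integral sign with respect to $a$,
$$\frac{dJ}{da} = \int_{0}^{\infty} \frac{6 a}{\left(a^{2} + u^{2}\right)^{2}} \, du = \frac{3 \pi}{2 a^{2}},$$
so $\int_{0}^{\infty} - \frac{3}{\left(a^{2} + u^{2}\right)^{2}} \, du = - \frac{3 \pi}{4 a^{3}}$.

Repeating — each differentiation of $1/(u^2+a^2)^j$ produces $-2ja/(u^2+a^2)^{j+1}$ — and dividing through by $-2ja$ at each step yields, after $2$ differentiations in total,
$$\int_{0}^{\infty} - \frac{3}{\left(a^{2} + u^{2}\right)^{3}} \, du = - \frac{9 \pi}{16 a^{5}}.$$

Setting $a = \frac{5}{4}$:
$$I = - \frac{576 \pi}{3125}.$$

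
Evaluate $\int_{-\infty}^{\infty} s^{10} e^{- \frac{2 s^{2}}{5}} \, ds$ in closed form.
$\frac{2953125 \sqrt{10} \sqrt{\pi}}{2048}$

Consider the simpler parametrised integral
$$J(a) = \int_{-\infty}^{\infty} e^{- a s^{2}} \, ds = \frac{\sqrt{\pi}}{\sqrt{a}}.$$

Differentiating under the integral sign brings down a factor of $(-s^2)$:
$$\frac{dJ}{da} = \int_{-\infty}^{\infty} - s^{2} e^{- a s^{2}} \, ds = - \frac{\sqrt{\pi}}{2 a^{\frac{3}{2}}}.$$

Repeating $5$ times in total — each differentiation brings down another $(-s^2)$ — gives
$$\frac{d^{5}J}{da^{5}} = \int_{-\infty}^{\infty} - s^{10} e^{- a s^{2}} \, ds = - \frac{945 \sqrt{\pi}}{32 a^{\frac{11}{2}}},$$
and the integrand here is $(-1)^{5}$ times the target integrand, so $I = (-1)^{5}\,\frac{d^{5}J}{da^{5}} = \frac{945 \sqrt{\pi}}{32 a^{\frac{11}{2}}}$.

Setting $a = \frac{2}{5}$:
$$I = \frac{2953125 \sqrt{10} \sqrt{\pi}}{2048}.$$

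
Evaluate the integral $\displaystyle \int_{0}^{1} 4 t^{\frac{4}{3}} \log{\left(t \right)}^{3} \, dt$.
$- \frac{1944}{2401}$

Start from the elementary integral
$$J(a) = \int_{0}^{1} 4 t^{a} \, dt = \frac{4}{a + 1}.$$

Differentiating under the integral sign brings down a factor of $\ln t$:
$$\frac{dJ}{da} = \int_{0}^{1} 4 t^{a} \log{\left(t \right)} \, dt = - \frac{4}{\left(a + 1\right)^{2}}.$$

Repeating $3$ times in total — each differentiation brings down another $\ln t$ — gives
$$\frac{d^{3}J}{da^{3}} = \int_{0}^{1} 4 t^{a} \log{\left(t \right)}^{3} \, dt = - \frac{24}{\left(a + 1\right)^{4}},$$
and the integrand here is exactly the target integrand, so $I = - \frac{24}{\left(a + 1\right)^{4}}$.

Setting $a = \frac{4}{3}$:
$$I = - \frac{1944}{2401}.$$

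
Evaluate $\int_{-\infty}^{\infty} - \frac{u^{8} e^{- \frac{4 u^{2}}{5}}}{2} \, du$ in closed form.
$- \frac{65625 \sqrt{5} \sqrt{\pi}}{16384}$

Consider the simpler parametrised integral
$$J(a) = \int_{-\infty}^{\infty} - \frac{e^{- a u^{2}}}{2} \, du = - \frac{\sqrt{\pi}}{2 \sqrt{a}}.$$

Differentiating under the integral sign brings down a factor of $(-u^2)$:
$$\frac{dJ}{da} = \int_{-\infty}^{\infty} \frac{u^{2} e^{- a u^{2}}}{2} \, du = \frac{\sqrt{\pi}}{4 a^{\frac{3}{2}}}.$$

Repeating $4$ times in total — each differentiation brings down another $(-u^2)$ — gives
$$\frac{d^{4}J}{da^{4}} = \int_{-\infty}^{\infty} - \frac{u^{8} e^{- a u^{2}}}{2} \, du = - \frac{105 \sqrt{\pi}}{32 a^{\frac{9}{2}}},$$
and the integrand here is exactly the target integrand, so $I = - \frac{105 \sqrt{\pi}}{32 a^{\frac{9}{2}}}$.

Setting $a = \frac{4}{5}$:
$$I = - \frac{65625 \sqrt{5} \sqrt{\pi}}{16384}.$$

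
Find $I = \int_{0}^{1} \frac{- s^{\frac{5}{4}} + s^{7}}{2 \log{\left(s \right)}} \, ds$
$- \log{\left(3 \right)} + \frac{5 \log{\left(2 \right)}}{2}$

Introduce a parameter $a$ in the exponent: let $I(a) = \int_{0}^{1} \frac{s^{7} - s^{a}}{2 \log{\left(s \right)}} \, ds$.

Since $\dfrac{\partial}{\partial a}\,s^{a} = s^{a} \ln s$, the $\ln s$ in the denominator cancels and
$$\frac{dI}{da} = \int_{0}^{1} - \frac{1}{2} s^{a} \, ds = - \frac{1}{2} \left[\frac{s^{a+1}}{a+1}\right]_0^1 = - \frac{1}{2 a + 2}.$$

Integrating with respect to $a$ gives $I(a) = - \frac{\log{\left(a + 1 \right)}}{2} + \frac{3 \log{\left(2 \right)}}{2} + C$.

At $a = 7$ the integrand is identically $0$, so $I(7) = 0$. The closed form gives $0$, hence $C = 0$.

Setting $a = \frac{5}{4}$:
$$I = - \log{\left(3 \right)} + \frac{5 \log{\left(2 \right)}}{2}.$$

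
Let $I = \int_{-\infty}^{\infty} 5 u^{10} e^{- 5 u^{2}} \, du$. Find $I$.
$\frac{189 \sqrt{5} \sqrt{\pi}}{20000}$

Consider the simpler parametrised integral
$$J(a) = \int_{-\infty}^{\infty} 5 e^{- a u^{2}} \, du = \frac{5 \sqrt{\pi}}{\sqrt{a}}.$$

Differentiating under the integral sign brings down a factor of $(-u^2)$:
$$\frac{dJ}{da} = \int_{-\infty}^{\infty} - 5 u^{2} e^{- a u^{2}} \, du = - \frac{5 \sqrt{\pi}}{2 a^{\frac{3}{2}}}.$$

Repeating $5$ times in total — each differentiation brings down another $(-u^2)$ — gives
$$\frac{d^{5}J}{da^{5}} = \int_{-\infty}^{\infty} - 5 u^{10} e^{- a u^{2}} \, du = - \frac{4725 \sqrt{\pi}}{32 a^{\frac{11}{2}}},$$
and the integrand here is $(-1)^{5}$ times the target integrand, so $I = (-1)^{5}\,\frac{d^{5}J}{da^{5}} = \frac{4725 \sqrt{\pi}}{32 a^{\frac{11}{2}}}$.

Setting $a = 5$:
$$I = \frac{189 \sqrt{5} \sqrt{\pi}}{20000}.$$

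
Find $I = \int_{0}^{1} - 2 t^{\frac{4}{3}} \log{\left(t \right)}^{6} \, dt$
$- \frac{3149280}{823543}$

Begin with the known integral
$$J(a) = \int_{0}^{1} - 2 t^{a} \, dt = - \frac{2}{a + 1}.$$

Differentiating under the integral sign brings down a factor of $\ln t$:
$$\frac{dJ}{da} = \int_{0}^{1} - 2 t^{a} \log{\left(t \right)} \, dt = \frac{2}{\left(a + 1\right)^{2}}.$$

Repeating $6$ times in total — each differentiation brings down another $\ln t$ — gives
$$\frac{d^{6}J}{da^{6}} = \int_{0}^{1} - 2 t^{a} \log{\left(t \right)}^{6} \, dt = - \frac{1440}{\left(a + 1\right)^{7}},$$
and the integrand here is exactly the target integrand, so $I = - \frac{1440}{\left(a + 1\right)^{7}}$.

Setting $a = \frac{4}{3}$:
$$I = - \frac{3149280}{823543}.$$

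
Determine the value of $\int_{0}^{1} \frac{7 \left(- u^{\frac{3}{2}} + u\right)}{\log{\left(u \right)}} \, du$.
$\log{\left(\frac{16384}{78125} \right)}$

Replace the exponent $1$ by a parameter $a$: let $I(a) = \int_{0}^{1} \frac{7 \left(- u^{\frac{3}{2}} + u^{a}\right)}{\log{\left(u \right)}} \, du$.

Since $\dfrac{\partial}{\partial a}\,u^{a} = u^{a} \ln u$, the $\ln u$ in the denominator cancels and
$$\frac{dI}{da} = \int_{0}^{1} 7 u^{a} \, du = 7 \left[\frac{u^{a+1}}{a+1}\right]_0^1 = \frac{7}{a + 1}.$$

Integrating with respect to $a$ gives $I(a) = \log{\left(\frac{128 \left(a + 1\right)^{7}}{78125} \right)} + C$.

At $a = \frac{3}{2}$ the integrand is identically $0$, so $I(\frac{3}{2}) = 0$. The closed form gives $0$, hence $C = 0$.

Setting $a = 1$:
$$I = \log{\left(\frac{16384}{78125} \right)}.$$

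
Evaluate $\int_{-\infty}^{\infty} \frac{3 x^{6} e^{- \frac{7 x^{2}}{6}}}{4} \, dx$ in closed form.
$\frac{1215 \sqrt{42} \sqrt{\pi}}{9604}$

Start from the elementary integral
$$J(a) = \int_{-\infty}^{\infty} \frac{3 e^{- a x^{2}}}{4} \, dx = \frac{3 \sqrt{\pi}}{4 \sqrt{a}}.$$

Differentiating under the integral sign brings down a factor of $(-x^2)$:
$$\frac{dJ}{da} = \int_{-\infty}^{\infty} - \frac{3 x^{2} e^{- a x^{2}}}{4} \, dx = - \frac{3 \sqrt{\pi}}{8 a^{\frac{3}{2}}}.$$

Repeating $3$ times in total — each differentiation brings down another $(-x^2)$ — gives
$$\frac{d^{3}J}{da^{3}} = \int_{-\infty}^{\infty} - \frac{3 x^{6} e^{- a x^{2}}}{4} \, dx = - \frac{45 \sqrt{\pi}}{32 a^{\frac{7}{2}}},$$
and the integrand here is $(-1)^{3}$ times the target integrand, so $I = (-1)^{3}\,\frac{d^{3}J}{da^{3}} = \frac{45 \sqrt{\pi}}{32 a^{\frac{7}{2}}}$.

Setting $a = \frac{7}{6}$:
$$I = \frac{1215 \sqrt{42} \sqrt{\pi}}{9604}.$$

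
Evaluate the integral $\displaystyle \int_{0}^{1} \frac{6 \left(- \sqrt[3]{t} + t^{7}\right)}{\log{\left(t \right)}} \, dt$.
$\log{\left(46656 \right)}$

Introduce a parameter $a$ in the exponent: let $I(a) = \int_{0}^{1} \frac{6 \left(t^{7} - t^{a}\right)}{\log{\left(t \right)}} \, dt$.

Since $\dfrac{\partial}{\partial a}\,t^{a} = t^{a} \ln t$, the $\ln t$ in the denominator cancels and
$$\frac{dI}{da} = \int_{0}^{1} -6 t^{a} \, dt = -6 \left[\frac{t^{a+1}}{a+1}\right]_0^1 = - \frac{6}{a + 1}.$$

Integrating with respect to $a$ gives $I(a) = - \log{\left(\frac{\left(a + 1\right)^{6}}{262144} \right)} + C$.

At $a = 7$ the integrand is identically $0$, so $I(7) = 0$. The closed form gives $0$, hence $C = 0$.

Setting $a = \frac{1}{3}$:
$$I = \log{\left(46656 \right)}.$$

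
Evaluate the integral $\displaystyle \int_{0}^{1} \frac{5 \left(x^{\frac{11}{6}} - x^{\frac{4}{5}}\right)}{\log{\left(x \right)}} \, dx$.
$- \log{\left(\frac{459165024}{4437053125} \right)}$

Consider the one-parameter family: let $I(a) = \int_{0}^{1} \frac{5 \left(x^{\frac{11}{6}} - x^{a}\right)}{\log{\left(x \right)}} \, dx$.

Since $\dfrac{\partial}{\partial a}\,x^{a} = x^{a} \ln x$, the $\ln x$ in the denominator cancels and
$$\frac{dI}{da} = \int_{0}^{1} -5 x^{a} \, dx = -5 \left[\frac{x^{a+1}}{a+1}\right]_0^1 = - \frac{5}{a + 1}.$$

Integrating with respect to $a$ gives $I(a) = - \log{\left(\frac{7776 \left(a + 1\right)^{5}}{1419857} \right)} + C$.

At $a = \frac{11}{6}$ the integrand is identically $0$, so $I(\frac{11}{6}) = 0$. The closed form gives $0$, hence $C = 0$.

Setting $a = \frac{4}{5}$:
$$I = - \log{\left(\frac{459165024}{4437053125} \right)}.$$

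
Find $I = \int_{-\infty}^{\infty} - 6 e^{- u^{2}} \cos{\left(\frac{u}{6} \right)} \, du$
$- \frac{6 \sqrt{\pi}}{e^{\frac{1}{144}}}$

Let $b$ denote the cosine frequency and define $I(b) = \int_{-\infty}^{\infty} - 6 e^{- u^{2}} \cos{\left(b u \right)} \, du$.

Differentiating under the integral sign,
$$I'(b) = \int_{-\infty}^{\infty} 6 u e^{- u^{2}} \sin{\left(b u \right)} \, du.$$

Integrate $\int_{-\infty}^{\infty} u \sin(b u)\, e^{- u^{2}}\, du$ by parts with $w = \sin(b u)$ and $dv = u\, e^{- u^{2}}\, du$, giving $v = - \frac{e^{- u^{2}}}{2}$. The boundary term vanishes and
$$\int_{-\infty}^{\infty} u \sin(b u)\, e^{- u^{2}}\, du = \frac{b}{2} \int_{-\infty}^{\infty} \cos(b u)\, e^{- u^{2}}\, du,$$
so $I'(b) = - \frac{b}{2}\, I(b)$.

This is a separable first-order ODE; solving with the initial condition $I(0) = \int_{-\infty}^{\infty} - 6 e^{- u^{2}}\,du = - 6 \sqrt{\pi}$ gives
$$I(b) = - 6 \sqrt{\pi} e^{- \frac{b^{2}}{4}}.$$

Setting $b = \frac{1}{6}$:
$$I = - \frac{6 \sqrt{\pi}}{e^{\frac{1}{144}}}.$$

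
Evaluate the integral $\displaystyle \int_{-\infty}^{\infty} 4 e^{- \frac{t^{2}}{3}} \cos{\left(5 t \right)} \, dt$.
$\frac{4 \sqrt{3} \sqrt{\pi}}{e^{\frac{75}{4}}}$

Treat the cosine frequency as a parameter and define $I(b) = \int_{-\infty}^{\infty} 4 e^{- \frac{t^{2}}{3}} \cos{\left(b t \right)} \, dt$.

Differentiating under the integral sign,
$$I'(b) = \int_{-\infty}^{\infty} - 4 t e^{- \frac{t^{2}}{3}} \sin{\left(b t \right)} \, dt.$$

Integrate $\int_{-\infty}^{\infty} t \sin(b t)\, e^{- \frac{t^{2}}{3}}\, dt$ by parts with $u = \sin(b t)$ and $dv = t\, e^{- \frac{t^{2}}{3}}\, dt$, giving $v = - \frac{3 e^{- \frac{t^{2}}{3}}}{2}$. The boundary term vanishes and
$$\int_{-\infty}^{\infty} t \sin(b t)\, e^{- \frac{t^{2}}{3}}\, dt = \frac{3 b}{2} \int_{-\infty}^{\infty} \cos(b t)\, e^{- \frac{t^{2}}{3}}\, dt,$$
so $I'(b) = - \frac{3 b}{2}\, I(b)$.

This is a separable first-order ODE; solving with the initial condition $I(0) = \int_{-\infty}^{\infty} 4 e^{- \frac{t^{2}}{3}}\,dt = 4 \sqrt{3} \sqrt{\pi}$ gives
$$I(b) = 4 \sqrt{3} \sqrt{\pi} e^{- \frac{3 b^{2}}{4}}.$$

Setting $b = 5$:
$$I = \frac{4 \sqrt{3} \sqrt{\pi}}{e^{\frac{75}{4}}}.$$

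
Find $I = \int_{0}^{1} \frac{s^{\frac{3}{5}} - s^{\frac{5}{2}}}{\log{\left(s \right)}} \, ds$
$- \log{\left(\frac{35}{16} \right)}$

Introduce a parameter $a$ in the exponent: let $I(a) = \int_{0}^{1} \frac{s^{\frac{3}{5}} - s^{a}}{\log{\left(s \right)}} \, ds$.

Since $\dfrac{\partial}{\partial a}\,s^{a} = s^{a} \ln s$, the $\ln s$ in the denominator cancels and
$$\frac{dI}{da} = \int_{0}^{1} -1 s^{a} \, ds = -1 \left[\frac{s^{a+1}}{a+1}\right]_0^1 = - \frac{1}{a + 1}.$$

Integrating with respect to $a$ gives $I(a) = - \log{\left(\frac{5 a}{8} + \frac{5}{8} \right)} + C$.

At $a = \frac{3}{5}$ the integrand is identically $0$, so $I(\frac{3}{5}) = 0$. The closed form gives $0$, hence $C = 0$.

Setting $a = \frac{5}{2}$:
$$I = - \log{\left(\frac{35}{16} \right)}.$$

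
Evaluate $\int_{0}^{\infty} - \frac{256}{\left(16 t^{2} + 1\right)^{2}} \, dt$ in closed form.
$- 16 \pi$

Recall the elementary integral
$$J(a) = \int_{0}^{\infty} - \frac{1}{a^{2} + t^{2}} \, dt = - \frac{\pi}{2 a}.$$

Differentiating under the integral sign with respect to $a$,
$$\frac{dJ}{da} = \int_{0}^{\infty} \frac{2 a}{\left(a^{2} + t^{2}\right)^{2}} \, dt = \frac{\pi}{2 a^{2}},$$
so $\int_{0}^{\infty} - \frac{1}{\left(a^{2} + t^{2}\right)^{2}} \, dt = - \frac{\pi}{4 a^{3}}$.

Setting $a = \frac{1}{4}$:
$$I = - 16 \pi.$$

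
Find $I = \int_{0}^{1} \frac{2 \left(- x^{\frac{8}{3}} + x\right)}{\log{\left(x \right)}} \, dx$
$\log{\left(\frac{36}{121} \right)}$

Replace the exponent $1$ by a parameter $a$: let $I(a) = \int_{0}^{1} \frac{2 \left(- x^{\frac{8}{3}} + x^{a}\right)}{\log{\left(x \right)}} \, dx$.

Since $\dfrac{\partial}{\partial a}\,x^{a} = x^{a} \ln x$, the $\ln x$ in the denominator cancels and
$$\frac{dI}{da} = \int_{0}^{1} 2 x^{a} \, dx = 2 \left[\frac{x^{a+1}}{a+1}\right]_0^1 = \frac{2}{a + 1}.$$

Integrating with respect to $a$ gives $I(a) = \log{\left(\frac{9 \left(a + 1\right)^{2}}{121} \right)} + C$.

At $a = \frac{8}{3}$ the integrand is identically $0$, so $I(\frac{8}{3}) = 0$. The closed form gives $0$, hence $C = 0$.

Setting $a = 1$:
$$I = \log{\left(\frac{36}{121} \right)}.$$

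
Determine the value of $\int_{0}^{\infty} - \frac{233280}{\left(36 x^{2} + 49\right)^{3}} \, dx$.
$- \frac{7290 \pi}{16807}$

Begin with the known result
$$J(a) = \int_{0}^{\infty} - \frac{5}{a^{2} + x^{2}} \, dx = - \frac{5 \pi}{2 a}.$$

Differentiating under the integral sign with respect to $a$,
$$\frac{dJ}{da} = \int_{0}^{\infty} \frac{10 a}{\left(a^{2} + x^{2}\right)^{2}} \, dx = \frac{5 \pi}{2 a^{2}},$$
so $\int_{0}^{\infty} - \frac{5}{\left(a^{2} + x^{2}\right)^{2}} \, dx = - \frac{5 \pi}{4 a^{3}}$.

Repeating — each differentiation of $1/(x^2+a^2)^j$ produces $-2ja/(x^2+a^2)^{j+1}$ — and dividing through by $-2ja$ at each step yields, after $2$ differentiations in total,
$$\int_{0}^{\infty} - \frac{5}{\left(a^{2} + x^{2}\right)^{3}} \, dx = - \frac{15 \pi}{16 a^{5}}.$$

Setting $a = \frac{7}{6}$:
$$I = - \frac{7290 \pi}{16807}.$$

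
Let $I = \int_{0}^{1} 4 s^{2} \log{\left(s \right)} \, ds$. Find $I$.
$- \frac{4}{9}$

Consider the simpler parametrised integral
$$J(a) = \int_{0}^{1} 4 s^{a} \, ds = \frac{4}{a + 1}.$$

Differentiating under the integral sign brings down a factor of $\ln s$:
$$\frac{dJ}{da} = \int_{0}^{1} 4 s^{a} \log{\left(s \right)} \, ds = - \frac{4}{\left(a + 1\right)^{2}}.$$

The integral on the left is $I$, so $I = - \frac{4}{\left(a + 1\right)^{2}}$.

Setting $a = 2$:
$$I = - \frac{4}{9}.$$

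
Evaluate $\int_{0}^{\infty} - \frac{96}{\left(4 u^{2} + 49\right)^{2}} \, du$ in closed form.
$- \frac{12 \pi}{343}$

Recall the elementary integral
$$J(a) = \int_{0}^{\infty} - \frac{6}{a^{2} + u^{2}} \, du = - \frac{3 \pi}{a}.$$

Differentiating under the integral sign with respect to $a$,
$$\frac{dJ}{da} = \int_{0}^{\infty} \frac{12 a}{\left(a^{2} + u^{2}\right)^{2}} \, du = \frac{3 \pi}{a^{2}},$$
so $\int_{0}^{\infty} - \frac{6}{\left(a^{2} + u^{2}\right)^{2}} \, du = - \frac{3 \pi}{2 a^{3}}$.

Setting $a = \frac{7}{2}$:
$$I = - \frac{12 \pi}{343}.$$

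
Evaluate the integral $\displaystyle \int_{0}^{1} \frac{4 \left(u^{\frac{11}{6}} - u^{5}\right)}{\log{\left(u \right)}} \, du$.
$- \log{\left(\frac{1679616}{83521} \right)}$

Consider the one-parameter family: let $I(a) = \int_{0}^{1} \frac{4 \left(u^{\frac{11}{6}} - u^{a}\right)}{\log{\left(u \right)}} \, du$.

Since $\dfrac{\partial}{\partial a}\,u^{a} = u^{a} \ln u$, the $\ln u$ in the denominator cancels and
$$\frac{dI}{da} = \int_{0}^{1} -4 u^{a} \, du = -4 \left[\frac{u^{a+1}}{a+1}\right]_0^1 = - \frac{4}{a + 1}.$$

Integrating with respect to $a$ gives $I(a) = - \log{\left(\frac{1296 \left(a + 1\right)^{4}}{83521} \right)} + C$.

At $a = \frac{11}{6}$ the integrand is identically $0$, so $I(\frac{11}{6}) = 0$. The closed form gives $0$, hence $C = 0$.

Setting $a = 5$:
$$I = - \log{\left(\frac{1679616}{83521} \right)}.$$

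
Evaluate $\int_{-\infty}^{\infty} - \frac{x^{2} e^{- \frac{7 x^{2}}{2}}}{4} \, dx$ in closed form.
$- \frac{\sqrt{14} \sqrt{\pi}}{196}$

Consider the simpler parametrised integral
$$J(a) = \int_{-\infty}^{\infty} - \frac{e^{- a x^{2}}}{4} \, dx = - \frac{\sqrt{\pi}}{4 \sqrt{a}}.$$

Differentiating under the integral sign brings down a factor of $(-x^2)$:
$$\frac{dJ}{da} = \int_{-\infty}^{\infty} \frac{x^{2} e^{- a x^{2}}}{4} \, dx = \frac{\sqrt{\pi}}{8 a^{\frac{3}{2}}}.$$

The integral on the left is $-I$, so $I = - \frac{\sqrt{\pi}}{8 a^{\frac{3}{2}}}$.

Setting $a = \frac{7}{2}$:
$$I = - \frac{\sqrt{14} \sqrt{\pi}}{196}.$$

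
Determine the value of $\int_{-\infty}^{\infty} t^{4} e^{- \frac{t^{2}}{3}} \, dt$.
$\frac{27 \sqrt{3} \sqrt{\pi}}{4}$

Start from the elementary integral
$$J(a) = \int_{-\infty}^{\infty} e^{- a t^{2}} \, dt = \frac{\sqrt{\pi}}{\sqrt{a}}.$$

Differentiating under the integral sign brings down a factor of $(-t^2)$:
$$\frac{dJ}{da} = \int_{-\infty}^{\infty} - t^{2} e^{- a t^{2}} \, dt = - \frac{\sqrt{\pi}}{2 a^{\frac{3}{2}}}.$$

Repeating twice in total — each differentiation brings down another $(-t^2)$ — gives
$$\frac{d^{2}J}{da^{2}} = \int_{-\infty}^{\infty} t^{4} e^{- a t^{2}} \, dt = \frac{3 \sqrt{\pi}}{4 a^{\frac{5}{2}}},$$
and the integrand here is exactly the target integrand, so $I = \frac{3 \sqrt{\pi}}{4 a^{\frac{5}{2}}}$.

Setting $a = \frac{1}{3}$:
$$I = \frac{27 \sqrt{3} \sqrt{\pi}}{4}.$$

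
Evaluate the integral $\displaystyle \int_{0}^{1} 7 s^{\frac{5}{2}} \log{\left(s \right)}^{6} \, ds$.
$\frac{92160}{117649}$

Consider the simpler parametrised integral
$$J(a) = \int_{0}^{1} 7 s^{a} \, ds = \frac{7}{a + 1}.$$

Differentiating under the integral sign brings down a factor of $\ln s$:
$$\frac{dJ}{da} = \int_{0}^{1} 7 s^{a} \log{\left(s \right)} \, ds = - \frac{7}{\left(a + 1\right)^{2}}.$$

Repeating $6$ times in total — each differentiation brings down another $\ln s$ — gives
$$\frac{d^{6}J}{da^{6}} = \int_{0}^{1} 7 s^{a} \log{\left(s \right)}^{6} \, ds = \frac{5040}{\left(a + 1\right)^{7}},$$
and the integrand here is exactly the target integrand, so $I = \frac{5040}{\left(a + 1\right)^{7}}$.

Setting $a = \frac{5}{2}$:
$$I = \frac{92160}{117649}.$$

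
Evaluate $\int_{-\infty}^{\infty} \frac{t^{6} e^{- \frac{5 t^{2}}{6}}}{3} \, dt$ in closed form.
$\frac{27 \sqrt{30} \sqrt{\pi}}{125}$

Consider the simpler parametrised integral
$$J(a) = \int_{-\infty}^{\infty} \frac{e^{- a t^{2}}}{3} \, dt = \frac{\sqrt{\pi}}{3 \sqrt{a}}.$$

Differentiating under the integral sign brings down a factor of $(-t^2)$:
$$\frac{dJ}{da} = \int_{-\infty}^{\infty} - \frac{t^{2} e^{- a t^{2}}}{3} \, dt = - \frac{\sqrt{\pi}}{6 a^{\frac{3}{2}}}.$$

Repeating $3$ times in total — each differentiation brings down another $(-t^2)$ — gives
$$\frac{d^{3}J}{da^{3}} = \int_{-\infty}^{\infty} - \frac{t^{6} e^{- a t^{2}}}{3} \, dt = - \frac{5 \sqrt{\pi}}{8 a^{\frac{7}{2}}},$$
and the integrand here is $(-1)^{3}$ times the target integrand, so $I = (-1)^{3}\,\frac{d^{3}J}{da^{3}} = \frac{5 \sqrt{\pi}}{8 a^{\frac{7}{2}}}$.

Setting $a = \frac{5}{6}$:
$$I = \frac{27 \sqrt{30} \sqrt{\pi}}{125}.$$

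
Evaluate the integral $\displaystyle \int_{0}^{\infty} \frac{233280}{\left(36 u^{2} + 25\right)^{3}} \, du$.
$\frac{1458 \pi}{625}$

Recall the elementary integral
$$J(a) = \int_{0}^{\infty} \frac{5}{a^{2} + u^{2}} \, du = \frac{5 \pi}{2 a}.$$

Differentiating under the integral sign with respect to $a$,
$$\frac{dJ}{da} = \int_{0}^{\infty} - \frac{10 a}{\left(a^{2} + u^{2}\right)^{2}} \, du = - \frac{5 \pi}{2 a^{2}},$$
so $\int_{0}^{\infty} \frac{5}{\left(a^{2} + u^{2}\right)^{2}} \, du = \frac{5 \pi}{4 a^{3}}$.

Repeating — each differentiation of $1/(u^2+a^2)^j$ produces $-2ja/(u^2+a^2)^{j+1}$ — and dividing through by $-2ja$ at each step yields, after $2$ differentiations in total,
$$\int_{0}^{\infty} \frac{5}{\left(a^{2} + u^{2}\right)^{3}} \, du = \frac{15 \pi}{16 a^{5}}.$$

Setting $a = \frac{5}{6}$:
$$I = \frac{1458 \pi}{625}.$$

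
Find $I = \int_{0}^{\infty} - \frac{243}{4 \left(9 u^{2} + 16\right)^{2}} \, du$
$- \frac{81 \pi}{1024}$

Start from the standard arctangent integral
$$J(a) = \int_{0}^{\infty} - \frac{3}{4 \left(a^{2} + u^{2}\right)} \, du = - \frac{3 \pi}{8 a}.$$

Differentiating under the integral sign with respect to $a$,
$$\frac{dJ}{da} = \int_{0}^{\infty} \frac{3 a}{2 \left(a^{2} + u^{2}\right)^{2}} \, du = \frac{3 \pi}{8 a^{2}},$$
so $\int_{0}^{\infty} - \frac{3}{4 \left(a^{2} + u^{2}\right)^{2}} \, du = - \frac{3 \pi}{16 a^{3}}$.

Setting $a = \frac{4}{3}$:
$$I = - \frac{81 \pi}{1024}.$$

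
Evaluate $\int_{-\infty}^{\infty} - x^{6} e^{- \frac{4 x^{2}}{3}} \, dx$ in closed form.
$- \frac{405 \sqrt{3} \sqrt{\pi}}{1024}$

Begin with the known integral
$$J(a) = \int_{-\infty}^{\infty} - e^{- a x^{2}} \, dx = - \frac{\sqrt{\pi}}{\sqrt{a}}.$$

Differentiating under the integral sign brings down a factor of $(-x^2)$:
$$\frac{dJ}{da} = \int_{-\infty}^{\infty} x^{2} e^{- a x^{2}} \, dx = \frac{\sqrt{\pi}}{2 a^{\frac{3}{2}}}.$$

Repeating $3$ times in total — each differentiation brings down another $(-x^2)$ — gives
$$\frac{d^{3}J}{da^{3}} = \int_{-\infty}^{\infty} x^{6} e^{- a x^{2}} \, dx = \frac{15 \sqrt{\pi}}{8 a^{\frac{7}{2}}},$$
and the integrand here is $(-1)^{3}$ times the target integrand, so $I = (-1)^{3}\,\frac{d^{3}J}{da^{3}} = - \frac{15 \sqrt{\pi}}{8 a^{\frac{7}{2}}}$.

Setting $a = \frac{4}{3}$:
$$I = - \frac{405 \sqrt{3} \sqrt{\pi}}{1024}.$$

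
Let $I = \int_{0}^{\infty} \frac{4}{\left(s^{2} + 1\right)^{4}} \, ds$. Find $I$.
$\frac{5 \pi}{8}$

Start from the standard arctangent integral
$$J(a) = \int_{0}^{\infty} \frac{4}{a^{2} + s^{2}} \, ds = \frac{2 \pi}{a}.$$

Differentiating under the integral sign with respect to $a$,
$$\frac{dJ}{da} = \int_{0}^{\infty} - \frac{8 a}{\left(a^{2} + s^{2}\right)^{2}} \, ds = - \frac{2 \pi}{a^{2}},$$
so $\int_{0}^{\infty} \frac{4}{\left(a^{2} + s^{2}\right)^{2}} \, ds = \frac{\pi}{a^{3}}$.

Repeating — each differentiation of $1/(s^2+a^2)^j$ produces $-2ja/(s^2+a^2)^{j+1}$ — and dividing through by $-2ja$ at each step yields, after $3$ differentiations in total,
$$\int_{0}^{\infty} \frac{4}{\left(a^{2} + s^{2}\right)^{4}} \, ds = \frac{5 \pi}{8 a^{7}}.$$

Setting $a = 1$:
$$I = \frac{5 \pi}{8}.$$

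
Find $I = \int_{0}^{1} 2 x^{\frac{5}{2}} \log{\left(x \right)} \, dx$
$- \frac{8}{49}$

Consider the simpler parametrised integral
$$J(a) = \int_{0}^{1} 2 x^{a} \, dx = \frac{2}{a + 1}.$$

Differentiating under the integral sign brings down a factor of $\ln x$:
$$\frac{dJ}{da} = \int_{0}^{1} 2 x^{a} \log{\left(x \right)} \, dx = - \frac{2}{\left(a + 1\right)^{2}}.$$

The integral on the left is $I$, so $I = - \frac{2}{\left(a + 1\right)^{2}}$.

Setting $a = \frac{5}{2}$:
$$I = - \frac{8}{49}.$$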